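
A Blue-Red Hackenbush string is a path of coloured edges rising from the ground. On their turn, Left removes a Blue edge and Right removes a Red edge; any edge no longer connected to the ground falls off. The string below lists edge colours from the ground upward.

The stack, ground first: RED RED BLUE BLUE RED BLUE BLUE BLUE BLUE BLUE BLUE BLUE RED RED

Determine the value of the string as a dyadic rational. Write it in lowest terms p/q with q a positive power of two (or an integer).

-5127/4096

Recurse on prefixes of the 14-edge string RED RED BLUE BLUE RED BLUE BLUE BLUE BLUE BLUE BLUE BLUE RED RED:
edge 1 of 14 (RED): { (no moves) | 0 } → -1
edge 2 of 14 (RED): { (no moves) | -1; 0 } → -2
edge 3 of 14 (BLUE): { -2 | -1; 0 } → -3/2
edge 4 of 14 (BLUE): { -2; -3/2 | -1; 0 } → -5/4
edge 5 of 14 (RED): { -2; -3/2 | -5/4; -1; 0 } → -11/8
edge 6 of 14 (BLUE): { -2; -3/2; -11/8 | -5/4; -1; 0 } → -21/16
edge 7 of 14 (BLUE): { -2; -3/2; -11/8; -21/16 | -5/4; -1; 0 } → -41/32
edge 8 of 14 (BLUE): { -2; -3/2; -11/8; -21/16; -41/32 | -5/4; -1; 0 } → -81/64
edge 9 of 14 (BLUE): { -2; -3/2; -11/8; -21/16; -41/32; -81/64 | -5/4; -1; 0 } → -161/128
edge 10 of 14 (BLUE): { -2; -3/2; -11/8; -21/16; -41/32; -81/64; -161/128 | -5/4; -1; 0 } → -321/256
edge 11 of 14 (BLUE): { -2; -3/2; -11/8; -21/16; -41/32; -81/64; -161/128; -321/256 | -5/4; -1; 0 } → -641/512
edge 12 of 14 (BLUE): { -2; -3/2; -11/8; -21/16; -41/32; -81/64; -161/128; -321/256; -641/512 | -5/4; -1; 0 } → -1281/1024
edge 13 of 14 (RED): { -2; -3/2; -11/8; -21/16; -41/32; -81/64; -161/128; -321/256; -641/512 | -1281/1024; -5/4; -1; 0 } → -2563/2048
edge 14 of 14 (RED): { -2; -3/2; -11/8; -21/16; -41/32; -81/64; -161/128; -321/256; -641/512 | -2563/2048; -1281/1024; -5/4; -1; 0 } → -5127/4096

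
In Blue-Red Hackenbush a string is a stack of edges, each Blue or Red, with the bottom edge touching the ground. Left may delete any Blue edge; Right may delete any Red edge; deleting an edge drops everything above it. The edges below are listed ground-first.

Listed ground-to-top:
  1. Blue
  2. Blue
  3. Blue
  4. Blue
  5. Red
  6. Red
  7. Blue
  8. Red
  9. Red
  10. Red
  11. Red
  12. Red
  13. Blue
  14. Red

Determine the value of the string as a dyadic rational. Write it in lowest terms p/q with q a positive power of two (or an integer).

1 of 14 · B · max L 0 · min R +∞ gives 1
2 of 14 · BB · max L 1 · min R +∞ gives 2
3 of 14 · BBB · max L 2 · min R +∞ gives 3
4 of 14 · BBBB · max L 3 · min R +∞ gives 4
5 of 14 · BBBBR · max L 3 · min R 4 gives 7/2
6 of 14 · BBBBRR · max L 3 · min R 7/2 gives 13/4
7 of 14 · BBBBRRB · max L 13/4 · min R 7/2 gives 27/8
8 of 14 · BBBBRRBR · max L 13/4 · min R 27/8 gives 53/16
9 of 14 · BBBBRRBRR · max L 13/4 · min R 53/16 gives 105/32
10 of 14 · BBBBRRBRRR · max L 13/4 · min R 105/32 gives 209/64
11 of 14 · BBBBRRBRRRR · max L 13/4 · min R 209/64 gives 417/128
12 of 14 · BBBBRRBRRRRR · max L 13/4 · min R 417/128 gives 833/256
13 of 14 · BBBBRRBRRRRRB · max L 833/256 · min R 417/128 gives 1667/512
14 of 14 · BBBBRRBRRRRRBR · max L 833/256 · min R 1667/512 gives 3333/1024

3333/1024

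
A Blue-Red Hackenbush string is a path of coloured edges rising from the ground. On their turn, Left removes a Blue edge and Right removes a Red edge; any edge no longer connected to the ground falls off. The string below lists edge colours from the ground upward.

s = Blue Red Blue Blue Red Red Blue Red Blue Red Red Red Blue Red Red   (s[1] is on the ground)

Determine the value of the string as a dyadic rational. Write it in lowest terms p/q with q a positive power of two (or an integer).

12937/16384

Build v(s[:k]) for k = 1..15, string s = Blue Red Blue Blue Red Red Blue Red Blue Red Red Red Blue Red Red.
step 1: add Blue to get B; options L={ 0 } R={ — } → 1
step 2: add Red to get BR; options L={ 0 } R={ 1 } → 1/2
step 3: add Blue to get BRB; options L={ 0 1/2 } R={ 1 } → 3/4
step 4: add Blue to get BRBB; options L={ 0 1/2 3/4 } R={ 1 } → 7/8
step 5: add Red to get BRBBR; options L={ 0 1/2 3/4 } R={ 7/8 1 } → 13/16
step 6: add Red to get BRBBRR; options L={ 0 1/2 3/4 } R={ 13/16 7/8 1 } → 25/32
step 7: add Blue to get BRBBRRB; options L={ 0 1/2 3/4 25/32 } R={ 13/16 7/8 1 } → 51/64
step 8: add Red to get BRBBRRBR; options L={ 0 1/2 3/4 25/32 } R={ 51/64 13/16 7/8 1 } → 101/128
step 9: add Blue to get BRBBRRBRB; options L={ 0 1/2 3/4 25/32 101/128 } R={ 51/64 13/16 7/8 1 } → 203/256
step 10: add Red to get BRBBRRBRBR; options L={ 0 1/2 3/4 25/32 101/128 } R={ 203/256 51/64 13/16 7/8 1 } → 405/512
step 11: add Red to get BRBBRRBRBRR; options L={ 0 1/2 3/4 25/32 101/128 } R={ 405/512 203/256 51/64 13/16 7/8 1 } → 809/1024
step 12: add Red to get BRBBRRBRBRRR; options L={ 0 1/2 3/4 25/32 101/128 } R={ 809/1024 405/512 203/256 51/64 13/16 7/8 1 } → 1617/2048
step 13: add Blue to get BRBBRRBRBRRRB; options L={ 0 1/2 3/4 25/32 101/128 1617/2048 } R={ 809/1024 405/512 203/256 51/64 13/16 7/8 1 } → 3235/4096
step 14: add Red to get BRBBRRBRBRRRBR; options L={ 0 1/2 3/4 25/32 101/128 1617/2048 } R={ 3235/4096 809/1024 405/512 203/256 51/64 13/16 7/8 1 } → 6469/8192
step 15: add Red to get BRBBRRBRBRRRBRR; options L={ 0 1/2 3/4 25/32 101/128 1617/2048 } R={ 6469/8192 3235/4096 809/1024 405/512 203/256 51/64 13/16 7/8 1 } → 12937/16384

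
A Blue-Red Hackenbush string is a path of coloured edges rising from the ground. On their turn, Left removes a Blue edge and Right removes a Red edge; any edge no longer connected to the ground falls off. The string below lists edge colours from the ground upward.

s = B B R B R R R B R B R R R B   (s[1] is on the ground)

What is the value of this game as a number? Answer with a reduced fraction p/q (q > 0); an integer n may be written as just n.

Prefix values for B B R B R R R B R B R R R B via {L|R} + simplicity:
val_1 [B]  L=[0]  R=[none]  → 1
val_2 [BB]  L=[0; 1]  R=[none]  → 2
val_3 [BBR]  L=[0; 1]  R=[2]  → 3/2
val_4 [BBRB]  L=[0; 1; 3/2]  R=[2]  → 7/4
val_5 [BBRBR]  L=[0; 1; 3/2]  R=[7/4; 2]  → 13/8
val_6 [BBRBRR]  L=[0; 1; 3/2]  R=[13/8; 7/4; 2]  → 25/16
val_7 [BBRBRRR]  L=[0; 1; 3/2]  R=[25/16; 13/8; 7/4; 2]  → 49/32
val_8 [BBRBRRRB]  L=[0; 1; 3/2; 49/32]  R=[25/16; 13/8; 7/4; 2]  → 99/64
val_9 [BBRBRRRBR]  L=[0; 1; 3/2; 49/32]  R=[99/64; 25/16; 13/8; 7/4; 2]  → 197/128
val_10 [BBRBRRRBRB]  L=[0; 1; 3/2; 49/32; 197/128]  R=[99/64; 25/16; 13/8; 7/4; 2]  → 395/256
val_11 [BBRBRRRBRBR]  L=[0; 1; 3/2; 49/32; 197/128]  R=[395/256; 99/64; 25/16; 13/8; 7/4; 2]  → 789/512
val_12 [BBRBRRRBRBRR]  L=[0; 1; 3/2; 49/32; 197/128]  R=[789/512; 395/256; 99/64; 25/16; 13/8; 7/4; 2]  → 1577/1024
val_13 [BBRBRRRBRBRRR]  L=[0; 1; 3/2; 49/32; 197/128]  R=[1577/1024; 789/512; 395/256; 99/64; 25/16; 13/8; 7/4; 2]  → 3153/2048
val_14 [BBRBRRRBRBRRRB]  L=[0; 1; 3/2; 49/32; 197/128; 3153/2048]  R=[1577/1024; 789/512; 395/256; 99/64; 25/16; 13/8; 7/4; 2]  → 6307/4096

6307/4096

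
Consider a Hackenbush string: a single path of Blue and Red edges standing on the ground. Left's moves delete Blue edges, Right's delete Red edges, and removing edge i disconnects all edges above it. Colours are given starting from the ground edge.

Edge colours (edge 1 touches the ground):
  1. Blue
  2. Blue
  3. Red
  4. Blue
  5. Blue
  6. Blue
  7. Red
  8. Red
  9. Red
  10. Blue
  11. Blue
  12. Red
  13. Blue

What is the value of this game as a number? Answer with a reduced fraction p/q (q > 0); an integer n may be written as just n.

3867/2048

step 1: add Blue to get B; options L={ 0 } R={ · } gives 1
step 2: add Blue to get BB; options L={ 0; 1 } R={ · } gives 2
step 3: add Red to get BBR; options L={ 0; 1 } R={ 2 } gives 3/2
step 4: add Blue to get BBRB; options L={ 0; 1; 3/2 } R={ 2 } gives 7/4
step 5: add Blue to get BBRBB; options L={ 0; 1; 3/2; 7/4 } R={ 2 } gives 15/8
step 6: add Blue to get BBRBBB; options L={ 0; 1; 3/2; 7/4; 15/8 } R={ 2 } gives 31/16
step 7: add Red to get BBRBBBR; options L={ 0; 1; 3/2; 7/4; 15/8 } R={ 31/16; 2 } gives 61/32
step 8: add Red to get BBRBBBRR; options L={ 0; 1; 3/2; 7/4; 15/8 } R={ 61/32; 31/16; 2 } gives 121/64
step 9: add Red to get BBRBBBRRR; options L={ 0; 1; 3/2; 7/4; 15/8 } R={ 121/64; 61/32; 31/16; 2 } gives 241/128
step 10: add Blue to get BBRBBBRRRB; options L={ 0; 1; 3/2; 7/4; 15/8; 241/128 } R={ 121/64; 61/32; 31/16; 2 } gives 483/256
step 11: add Blue to get BBRBBBRRRBB; options L={ 0; 1; 3/2; 7/4; 15/8; 241/128; 483/256 } R={ 121/64; 61/32; 31/16; 2 } gives 967/512
step 12: add Red to get BBRBBBRRRBBR; options L={ 0; 1; 3/2; 7/4; 15/8; 241/128; 483/256 } R={ 967/512; 121/64; 61/32; 31/16; 2 } gives 1933/1024
step 13: add Blue to get BBRBBBRRRBBRB; options L={ 0; 1; 3/2; 7/4; 15/8; 241/128; 483/256; 1933/1024 } R={ 967/512; 121/64; 61/32; 31/16; 2 } gives 3867/2048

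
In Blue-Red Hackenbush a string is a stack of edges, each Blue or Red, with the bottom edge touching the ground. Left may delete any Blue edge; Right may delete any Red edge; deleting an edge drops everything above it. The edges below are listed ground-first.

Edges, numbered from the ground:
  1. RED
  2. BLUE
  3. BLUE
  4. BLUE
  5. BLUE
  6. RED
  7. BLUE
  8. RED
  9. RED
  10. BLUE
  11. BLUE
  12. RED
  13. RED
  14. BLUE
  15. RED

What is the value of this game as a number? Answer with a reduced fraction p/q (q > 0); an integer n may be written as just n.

-1435/16384

Build value(s[:k]) for k = 1..15, string s = RED BLUE BLUE BLUE BLUE RED BLUE RED RED BLUE BLUE RED RED BLUE RED.
1 of 15 · R · max L −∞ · min R 0 => -1
2 of 15 · RB · max L -1 · min R 0 => -1/2
3 of 15 · RBB · max L -1/2 · min R 0 => -1/4
4 of 15 · RBBB · max L -1/4 · min R 0 => -1/8
5 of 15 · RBBBB · max L -1/8 · min R 0 => -1/16
6 of 15 · RBBBBR · max L -1/8 · min R -1/16 => -3/32
7 of 15 · RBBBBRB · max L -3/32 · min R -1/16 => -5/64
8 of 15 · RBBBBRBR · max L -3/32 · min R -5/64 => -11/128
9 of 15 · RBBBBRBRR · max L -3/32 · min R -11/128 => -23/256
10 of 15 · RBBBBRBRRB · max L -23/256 · min R -11/128 => -45/512
11 of 15 · RBBBBRBRRBB · max L -45/512 · min R -11/128 => -89/1024
12 of 15 · RBBBBRBRRBBR · max L -45/512 · min R -89/1024 => -179/2048
13 of 15 · RBBBBRBRRBBRR · max L -45/512 · min R -179/2048 => -359/4096
14 of 15 · RBBBBRBRRBBRRB · max L -359/4096 · min R -179/2048 => -717/8192
15 of 15 · RBBBBRBRRBBRRBR · max L -359/4096 · min R -717/8192 => -1435/16384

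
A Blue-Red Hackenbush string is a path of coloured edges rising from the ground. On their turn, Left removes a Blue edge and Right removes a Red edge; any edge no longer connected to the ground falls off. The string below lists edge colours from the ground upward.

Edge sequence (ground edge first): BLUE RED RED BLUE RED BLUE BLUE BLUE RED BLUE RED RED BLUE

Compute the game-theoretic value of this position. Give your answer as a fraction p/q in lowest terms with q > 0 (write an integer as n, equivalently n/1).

1 of 13 · B · max L 0 · min R +∞ = 1
2 of 13 · BR · max L 0 · min R 1 = 1/2
3 of 13 · BRR · max L 0 · min R 1/2 = 1/4
4 of 13 · BRRB · max L 1/4 · min R 1/2 = 3/8
5 of 13 · BRRBR · max L 1/4 · min R 3/8 = 5/16
6 of 13 · BRRBRB · max L 5/16 · min R 3/8 = 11/32
7 of 13 · BRRBRBB · max L 11/32 · min R 3/8 = 23/64
8 of 13 · BRRBRBBB · max L 23/64 · min R 3/8 = 47/128
9 of 13 · BRRBRBBBR · max L 23/64 · min R 47/128 = 93/256
10 of 13 · BRRBRBBBRB · max L 93/256 · min R 47/128 = 187/512
11 of 13 · BRRBRBBBRBR · max L 93/256 · min R 187/512 = 373/1024
12 of 13 · BRRBRBBBRBRR · max L 93/256 · min R 373/1024 = 745/2048
13 of 13 · BRRBRBBBRBRRB · max L 745/2048 · min R 373/1024 = 1491/4096

1491/4096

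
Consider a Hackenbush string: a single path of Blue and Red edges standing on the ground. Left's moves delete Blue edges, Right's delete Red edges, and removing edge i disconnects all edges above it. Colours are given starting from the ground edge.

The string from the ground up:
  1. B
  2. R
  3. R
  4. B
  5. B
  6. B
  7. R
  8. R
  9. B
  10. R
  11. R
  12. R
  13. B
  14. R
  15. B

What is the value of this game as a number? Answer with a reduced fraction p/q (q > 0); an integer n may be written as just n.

B: Left { 0 }, Right { ∅ } → simplest 1
BR: Left { 0 }, Right { 1 } → simplest 1/2
BRR: Left { 0 }, Right { 1/2,1 } → simplest 1/4
BRRB: Left { 0,1/4 }, Right { 1/2,1 } → simplest 3/8
BRRBB: Left { 0,1/4,3/8 }, Right { 1/2,1 } → simplest 7/16
BRRBBB: Left { 0,1/4,3/8,7/16 }, Right { 1/2,1 } → simplest 15/32
BRRBBBR: Left { 0,1/4,3/8,7/16 }, Right { 15/32,1/2,1 } → simplest 29/64
BRRBBBRR: Left { 0,1/4,3/8,7/16 }, Right { 29/64,15/32,1/2,1 } → simplest 57/128
BRRBBBRRB: Left { 0,1/4,3/8,7/16,57/128 }, Right { 29/64,15/32,1/2,1 } → simplest 115/256
BRRBBBRRBR: Left { 0,1/4,3/8,7/16,57/128 }, Right { 115/256,29/64,15/32,1/2,1 } → simplest 229/512
BRRBBBRRBRR: Left { 0,1/4,3/8,7/16,57/128 }, Right { 229/512,115/256,29/64,15/32,1/2,1 } → simplest 457/1024
BRRBBBRRBRRR: Left { 0,1/4,3/8,7/16,57/128 }, Right { 457/1024,229/512,115/256,29/64,15/32,1/2,1 } → simplest 913/2048
BRRBBBRRBRRRB: Left { 0,1/4,3/8,7/16,57/128,913/2048 }, Right { 457/1024,229/512,115/256,29/64,15/32,1/2,1 } → simplest 1827/4096
BRRBBBRRBRRRBR: Left { 0,1/4,3/8,7/16,57/128,913/2048 }, Right { 1827/4096,457/1024,229/512,115/256,29/64,15/32,1/2,1 } → simplest 3653/8192
BRRBBBRRBRRRBRB: Left { 0,1/4,3/8,7/16,57/128,913/2048,3653/8192 }, Right { 1827/4096,457/1024,229/512,115/256,29/64,15/32,1/2,1 } → simplest 7307/16384

7307/16384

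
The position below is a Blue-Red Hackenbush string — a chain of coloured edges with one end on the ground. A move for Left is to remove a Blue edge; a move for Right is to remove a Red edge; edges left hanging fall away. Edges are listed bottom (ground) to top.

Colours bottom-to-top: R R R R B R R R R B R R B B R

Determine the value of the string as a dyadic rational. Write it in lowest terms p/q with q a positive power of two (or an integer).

-8115/2048

Prefix values for R R R R B R R R R B R R B B R via {L|R} + simplicity:
edge 1 of 15 (R): { ∅ | 0 } so -1
edge 2 of 15 (R): { ∅ | -1; 0 } so -2
edge 3 of 15 (R): { ∅ | -2; -1; 0 } so -3
edge 4 of 15 (R): { ∅ | -3; -2; -1; 0 } so -4
edge 5 of 15 (B): { -4 | -3; -2; -1; 0 } so -7/2
edge 6 of 15 (R): { -4 | -7/2; -3; -2; -1; 0 } so -15/4
edge 7 of 15 (R): { -4 | -15/4; -7/2; -3; -2; -1; 0 } so -31/8
edge 8 of 15 (R): { -4 | -31/8; -15/4; -7/2; -3; -2; -1; 0 } so -63/16
edge 9 of 15 (R): { -4 | -63/16; -31/8; -15/4; -7/2; -3; -2; -1; 0 } so -127/32
edge 10 of 15 (B): { -4; -127/32 | -63/16; -31/8; -15/4; -7/2; -3; -2; -1; 0 } so -253/64
edge 11 of 15 (R): { -4; -127/32 | -253/64; -63/16; -31/8; -15/4; -7/2; -3; -2; -1; 0 } so -507/128
edge 12 of 15 (R): { -4; -127/32 | -507/128; -253/64; -63/16; -31/8; -15/4; -7/2; -3; -2; -1; 0 } so -1015/256
edge 13 of 15 (B): { -4; -127/32; -1015/256 | -507/128; -253/64; -63/16; -31/8; -15/4; -7/2; -3; -2; -1; 0 } so -2029/512
edge 14 of 15 (B): { -4; -127/32; -1015/256; -2029/512 | -507/128; -253/64; -63/16; -31/8; -15/4; -7/2; -3; -2; -1; 0 } so -4057/1024
edge 15 of 15 (R): { -4; -127/32; -1015/256; -2029/512 | -4057/1024; -507/128; -253/64; -63/16; -31/8; -15/4; -7/2; -3; -2; -1; 0 } so -8115/2048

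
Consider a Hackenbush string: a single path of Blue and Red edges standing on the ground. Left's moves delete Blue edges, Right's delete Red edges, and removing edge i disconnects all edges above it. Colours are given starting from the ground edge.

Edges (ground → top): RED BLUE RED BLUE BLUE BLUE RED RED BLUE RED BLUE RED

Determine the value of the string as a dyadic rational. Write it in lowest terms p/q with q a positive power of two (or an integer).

value_1 [R]  L=[·]  R=[0]  so -1
value_2 [RB]  L=[-1]  R=[0]  so -1/2
value_3 [RBR]  L=[-1]  R=[-1/2 0]  so -3/4
value_4 [RBRB]  L=[-1 -3/4]  R=[-1/2 0]  so -5/8
value_5 [RBRBB]  L=[-1 -3/4 -5/8]  R=[-1/2 0]  so -9/16
value_6 [RBRBBB]  L=[-1 -3/4 -5/8 -9/16]  R=[-1/2 0]  so -17/32
value_7 [RBRBBBR]  L=[-1 -3/4 -5/8 -9/16]  R=[-17/32 -1/2 0]  so -35/64
value_8 [RBRBBBRR]  L=[-1 -3/4 -5/8 -9/16]  R=[-35/64 -17/32 -1/2 0]  so -71/128
value_9 [RBRBBBRRB]  L=[-1 -3/4 -5/8 -9/16 -71/128]  R=[-35/64 -17/32 -1/2 0]  so -141/256
value_10 [RBRBBBRRBR]  L=[-1 -3/4 -5/8 -9/16 -71/128]  R=[-141/256 -35/64 -17/32 -1/2 0]  so -283/512
value_11 [RBRBBBRRBRB]  L=[-1 -3/4 -5/8 -9/16 -71/128 -283/512]  R=[-141/256 -35/64 -17/32 -1/2 0]  so -565/1024
value_12 [RBRBBBRRBRBR]  L=[-1 -3/4 -5/8 -9/16 -71/128 -283/512]  R=[-565/1024 -141/256 -35/64 -17/32 -1/2 0]  so -1131/2048

-1131/2048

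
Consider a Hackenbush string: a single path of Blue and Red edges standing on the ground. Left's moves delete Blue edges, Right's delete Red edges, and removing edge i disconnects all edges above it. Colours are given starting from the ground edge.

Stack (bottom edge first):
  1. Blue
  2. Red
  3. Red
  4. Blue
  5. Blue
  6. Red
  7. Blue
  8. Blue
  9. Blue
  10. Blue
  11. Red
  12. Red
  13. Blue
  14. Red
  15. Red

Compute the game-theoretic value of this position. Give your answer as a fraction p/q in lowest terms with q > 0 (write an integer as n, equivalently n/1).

Prefix values for Blue Red Red Blue Blue Red Blue Blue Blue Blue Red Red Blue Red Red via {L|R} + simplicity:
g_1 [B]  L=[0]  R=[·]  => 1
g_2 [BR]  L=[0]  R=[1]  => 1/2
g_3 [BRR]  L=[0]  R=[1/2, 1]  => 1/4
g_4 [BRRB]  L=[0, 1/4]  R=[1/2, 1]  => 3/8
g_5 [BRRBB]  L=[0, 1/4, 3/8]  R=[1/2, 1]  => 7/16
g_6 [BRRBBR]  L=[0, 1/4, 3/8]  R=[7/16, 1/2, 1]  => 13/32
g_7 [BRRBBRB]  L=[0, 1/4, 3/8, 13/32]  R=[7/16, 1/2, 1]  => 27/64
g_8 [BRRBBRBB]  L=[0, 1/4, 3/8, 13/32, 27/64]  R=[7/16, 1/2, 1]  => 55/128
g_9 [BRRBBRBBB]  L=[0, 1/4, 3/8, 13/32, 27/64, 55/128]  R=[7/16, 1/2, 1]  => 111/256
g_10 [BRRBBRBBBB]  L=[0, 1/4, 3/8, 13/32, 27/64, 55/128, 111/256]  R=[7/16, 1/2, 1]  => 223/512
g_11 [BRRBBRBBBBR]  L=[0, 1/4, 3/8, 13/32, 27/64, 55/128, 111/256]  R=[223/512, 7/16, 1/2, 1]  => 445/1024
g_12 [BRRBBRBBBBRR]  L=[0, 1/4, 3/8, 13/32, 27/64, 55/128, 111/256]  R=[445/1024, 223/512, 7/16, 1/2, 1]  => 889/2048
g_13 [BRRBBRBBBBRRB]  L=[0, 1/4, 3/8, 13/32, 27/64, 55/128, 111/256, 889/2048]  R=[445/1024, 223/512, 7/16, 1/2, 1]  => 1779/4096
g_14 [BRRBBRBBBBRRBR]  L=[0, 1/4, 3/8, 13/32, 27/64, 55/128, 111/256, 889/2048]  R=[1779/4096, 445/1024, 223/512, 7/16, 1/2, 1]  => 3557/8192
g_15 [BRRBBRBBBBRRBRR]  L=[0, 1/4, 3/8, 13/32, 27/64, 55/128, 111/256, 889/2048]  R=[3557/8192, 1779/4096, 445/1024, 223/512, 7/16, 1/2, 1]  => 7113/16384

7113/16384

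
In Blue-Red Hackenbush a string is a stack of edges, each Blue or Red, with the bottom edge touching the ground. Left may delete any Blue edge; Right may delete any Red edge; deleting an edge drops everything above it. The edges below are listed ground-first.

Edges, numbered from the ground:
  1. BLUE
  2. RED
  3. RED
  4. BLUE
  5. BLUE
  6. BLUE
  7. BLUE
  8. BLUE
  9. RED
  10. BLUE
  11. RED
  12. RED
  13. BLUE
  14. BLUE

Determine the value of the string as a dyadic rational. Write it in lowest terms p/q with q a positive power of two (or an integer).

Recurse on prefixes of the 14-edge string BLUE RED RED BLUE BLUE BLUE BLUE BLUE RED BLUE RED RED BLUE BLUE:
value(B) = { 0 | ∅ } => 1
value(BR) = { 0 | 1 } => 1/2
value(BRR) = { 0 | 1/2; 1 } => 1/4
value(BRRB) = { 0; 1/4 | 1/2; 1 } => 3/8
value(BRRBB) = { 0; 1/4; 3/8 | 1/2; 1 } => 7/16
value(BRRBBB) = { 0; 1/4; 3/8; 7/16 | 1/2; 1 } => 15/32
value(BRRBBBB) = { 0; 1/4; 3/8; 7/16; 15/32 | 1/2; 1 } => 31/64
value(BRRBBBBB) = { 0; 1/4; 3/8; 7/16; 15/32; 31/64 | 1/2; 1 } => 63/128
value(BRRBBBBBR) = { 0; 1/4; 3/8; 7/16; 15/32; 31/64 | 63/128; 1/2; 1 } => 125/256
value(BRRBBBBBRB) = { 0; 1/4; 3/8; 7/16; 15/32; 31/64; 125/256 | 63/128; 1/2; 1 } => 251/512
value(BRRBBBBBRBR) = { 0; 1/4; 3/8; 7/16; 15/32; 31/64; 125/256 | 251/512; 63/128; 1/2; 1 } => 501/1024
value(BRRBBBBBRBRR) = { 0; 1/4; 3/8; 7/16; 15/32; 31/64; 125/256 | 501/1024; 251/512; 63/128; 1/2; 1 } => 1001/2048
value(BRRBBBBBRBRRB) = { 0; 1/4; 3/8; 7/16; 15/32; 31/64; 125/256; 1001/2048 | 501/1024; 251/512; 63/128; 1/2; 1 } => 2003/4096
value(BRRBBBBBRBRRBB) = { 0; 1/4; 3/8; 7/16; 15/32; 31/64; 125/256; 1001/2048; 2003/4096 | 501/1024; 251/512; 63/128; 1/2; 1 } => 4007/8192

4007/8192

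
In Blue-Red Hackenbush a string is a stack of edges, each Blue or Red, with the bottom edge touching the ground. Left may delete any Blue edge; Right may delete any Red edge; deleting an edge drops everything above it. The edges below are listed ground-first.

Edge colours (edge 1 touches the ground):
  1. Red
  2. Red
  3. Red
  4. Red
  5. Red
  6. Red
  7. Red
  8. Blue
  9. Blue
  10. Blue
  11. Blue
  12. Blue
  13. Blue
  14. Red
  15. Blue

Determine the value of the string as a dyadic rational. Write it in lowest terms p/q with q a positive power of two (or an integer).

-1541/256

Prefix values for Red Red Red Red Red Red Red Blue Blue Blue Blue Blue Blue Red Blue via {L|R} + simplicity:
value(R) = { ∅ | 0 } => -1
value(RR) = { ∅ | -1 0 } => -2
value(RRR) = { ∅ | -2 -1 0 } => -3
value(RRRR) = { ∅ | -3 -2 -1 0 } => -4
value(RRRRR) = { ∅ | -4 -3 -2 -1 0 } => -5
value(RRRRRR) = { ∅ | -5 -4 -3 -2 -1 0 } => -6
value(RRRRRRR) = { ∅ | -6 -5 -4 -3 -2 -1 0 } => -7
value(RRRRRRRB) = { -7 | -6 -5 -4 -3 -2 -1 0 } => -13/2
value(RRRRRRRBB) = { -7 -13/2 | -6 -5 -4 -3 -2 -1 0 } => -25/4
value(RRRRRRRBBB) = { -7 -13/2 -25/4 | -6 -5 -4 -3 -2 -1 0 } => -49/8
value(RRRRRRRBBBB) = { -7 -13/2 -25/4 -49/8 | -6 -5 -4 -3 -2 -1 0 } => -97/16
value(RRRRRRRBBBBB) = { -7 -13/2 -25/4 -49/8 -97/16 | -6 -5 -4 -3 -2 -1 0 } => -193/32
value(RRRRRRRBBBBBB) = { -7 -13/2 -25/4 -49/8 -97/16 -193/32 | -6 -5 -4 -3 -2 -1 0 } => -385/64
value(RRRRRRRBBBBBBR) = { -7 -13/2 -25/4 -49/8 -97/16 -193/32 | -385/64 -6 -5 -4 -3 -2 -1 0 } => -771/128
value(RRRRRRRBBBBBBRB) = { -7 -13/2 -25/4 -49/8 -97/16 -193/32 -771/128 | -385/64 -6 -5 -4 -3 -2 -1 0 } => -1541/256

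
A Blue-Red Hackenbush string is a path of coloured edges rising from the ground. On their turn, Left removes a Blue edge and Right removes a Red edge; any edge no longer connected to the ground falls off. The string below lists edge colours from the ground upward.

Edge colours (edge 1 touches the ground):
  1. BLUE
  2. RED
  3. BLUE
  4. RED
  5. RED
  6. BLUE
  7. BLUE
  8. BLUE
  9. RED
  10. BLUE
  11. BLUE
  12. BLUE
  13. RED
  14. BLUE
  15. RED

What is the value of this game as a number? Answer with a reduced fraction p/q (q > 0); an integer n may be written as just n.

Prefix values for BLUE RED BLUE RED RED BLUE BLUE BLUE RED BLUE BLUE BLUE RED BLUE RED via {L|R} + simplicity:
g_1 [B]  L=[0]  R=[(no moves)]  gives 1
g_2 [BR]  L=[0]  R=[1]  gives 1/2
g_3 [BRB]  L=[0, 1/2]  R=[1]  gives 3/4
g_4 [BRBR]  L=[0, 1/2]  R=[3/4, 1]  gives 5/8
g_5 [BRBRR]  L=[0, 1/2]  R=[5/8, 3/4, 1]  gives 9/16
g_6 [BRBRRB]  L=[0, 1/2, 9/16]  R=[5/8, 3/4, 1]  gives 19/32
g_7 [BRBRRBB]  L=[0, 1/2, 9/16, 19/32]  R=[5/8, 3/4, 1]  gives 39/64
g_8 [BRBRRBBB]  L=[0, 1/2, 9/16, 19/32, 39/64]  R=[5/8, 3/4, 1]  gives 79/128
g_9 [BRBRRBBBR]  L=[0, 1/2, 9/16, 19/32, 39/64]  R=[79/128, 5/8, 3/4, 1]  gives 157/256
g_10 [BRBRRBBBRB]  L=[0, 1/2, 9/16, 19/32, 39/64, 157/256]  R=[79/128, 5/8, 3/4, 1]  gives 315/512
g_11 [BRBRRBBBRBB]  L=[0, 1/2, 9/16, 19/32, 39/64, 157/256, 315/512]  R=[79/128, 5/8, 3/4, 1]  gives 631/1024
g_12 [BRBRRBBBRBBB]  L=[0, 1/2, 9/16, 19/32, 39/64, 157/256, 315/512, 631/1024]  R=[79/128, 5/8, 3/4, 1]  gives 1263/2048
g_13 [BRBRRBBBRBBBR]  L=[0, 1/2, 9/16, 19/32, 39/64, 157/256, 315/512, 631/1024]  R=[1263/2048, 79/128, 5/8, 3/4, 1]  gives 2525/4096
g_14 [BRBRRBBBRBBBRB]  L=[0, 1/2, 9/16, 19/32, 39/64, 157/256, 315/512, 631/1024, 2525/4096]  R=[1263/2048, 79/128, 5/8, 3/4, 1]  gives 5051/8192
g_15 [BRBRRBBBRBBBRBR]  L=[0, 1/2, 9/16, 19/32, 39/64, 157/256, 315/512, 631/1024, 2525/4096]  R=[5051/8192, 1263/2048, 79/128, 5/8, 3/4, 1]  gives 10101/16384

10101/16384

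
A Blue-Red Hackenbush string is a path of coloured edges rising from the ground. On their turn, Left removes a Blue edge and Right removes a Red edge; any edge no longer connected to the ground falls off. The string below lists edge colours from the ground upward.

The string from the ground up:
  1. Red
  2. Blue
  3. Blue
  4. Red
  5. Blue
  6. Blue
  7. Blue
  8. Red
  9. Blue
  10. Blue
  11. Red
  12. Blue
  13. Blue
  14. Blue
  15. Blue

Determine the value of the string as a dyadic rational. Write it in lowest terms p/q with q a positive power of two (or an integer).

Build v(s[:k]) for k = 1..15, string s = Red Blue Blue Red Blue Blue Blue Red Blue Blue Red Blue Blue Blue Blue.
v(R) = { none | 0 } => -1
v(RB) = { -1 | 0 } => -1/2
v(RBB) = { -1,-1/2 | 0 } => -1/4
v(RBBR) = { -1,-1/2 | -1/4,0 } => -3/8
v(RBBRB) = { -1,-1/2,-3/8 | -1/4,0 } => -5/16
v(RBBRBB) = { -1,-1/2,-3/8,-5/16 | -1/4,0 } => -9/32
v(RBBRBBB) = { -1,-1/2,-3/8,-5/16,-9/32 | -1/4,0 } => -17/64
v(RBBRBBBR) = { -1,-1/2,-3/8,-5/16,-9/32 | -17/64,-1/4,0 } => -35/128
v(RBBRBBBRB) = { -1,-1/2,-3/8,-5/16,-9/32,-35/128 | -17/64,-1/4,0 } => -69/256
v(RBBRBBBRBB) = { -1,-1/2,-3/8,-5/16,-9/32,-35/128,-69/256 | -17/64,-1/4,0 } => -137/512
v(RBBRBBBRBBR) = { -1,-1/2,-3/8,-5/16,-9/32,-35/128,-69/256 | -137/512,-17/64,-1/4,0 } => -275/1024
v(RBBRBBBRBBRB) = { -1,-1/2,-3/8,-5/16,-9/32,-35/128,-69/256,-275/1024 | -137/512,-17/64,-1/4,0 } => -549/2048
v(RBBRBBBRBBRBB) = { -1,-1/2,-3/8,-5/16,-9/32,-35/128,-69/256,-275/1024,-549/2048 | -137/512,-17/64,-1/4,0 } => -1097/4096
v(RBBRBBBRBBRBBB) = { -1,-1/2,-3/8,-5/16,-9/32,-35/128,-69/256,-275/1024,-549/2048,-1097/4096 | -137/512,-17/64,-1/4,0 } => -2193/8192
v(RBBRBBBRBBRBBBB) = { -1,-1/2,-3/8,-5/16,-9/32,-35/128,-69/256,-275/1024,-549/2048,-1097/4096,-2193/8192 | -137/512,-17/64,-1/4,0 } => -4385/16384

-4385/16384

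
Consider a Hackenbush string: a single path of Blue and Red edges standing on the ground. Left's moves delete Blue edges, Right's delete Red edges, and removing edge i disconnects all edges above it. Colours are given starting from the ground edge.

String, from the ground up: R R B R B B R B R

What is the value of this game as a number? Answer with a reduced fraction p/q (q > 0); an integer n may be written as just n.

-203/128

Recurse on prefixes of the 9-edge string R R B R B B R B R:
edge 1 of 9 (R): { — | 0 } so -1
edge 2 of 9 (R): { — | -1,0 } so -2
edge 3 of 9 (B): { -2 | -1,0 } so -3/2
edge 4 of 9 (R): { -2 | -3/2,-1,0 } so -7/4
edge 5 of 9 (B): { -2,-7/4 | -3/2,-1,0 } so -13/8
edge 6 of 9 (B): { -2,-7/4,-13/8 | -3/2,-1,0 } so -25/16
edge 7 of 9 (R): { -2,-7/4,-13/8 | -25/16,-3/2,-1,0 } so -51/32
edge 8 of 9 (B): { -2,-7/4,-13/8,-51/32 | -25/16,-3/2,-1,0 } so -101/64
edge 9 of 9 (R): { -2,-7/4,-13/8,-51/32 | -101/64,-25/16,-3/2,-1,0 } so -203/128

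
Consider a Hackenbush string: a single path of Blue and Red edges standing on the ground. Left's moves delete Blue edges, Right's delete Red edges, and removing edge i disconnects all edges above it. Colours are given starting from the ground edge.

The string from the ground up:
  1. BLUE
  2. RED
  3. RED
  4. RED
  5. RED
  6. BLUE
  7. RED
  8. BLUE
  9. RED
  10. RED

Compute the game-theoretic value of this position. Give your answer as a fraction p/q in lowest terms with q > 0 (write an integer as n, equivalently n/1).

41/512

v(B) = { 0 |  } gives 1
v(BR) = { 0 | 1 } gives 1/2
v(BRR) = { 0 | 1/2,1 } gives 1/4
v(BRRR) = { 0 | 1/4,1/2,1 } gives 1/8
v(BRRRR) = { 0 | 1/8,1/4,1/2,1 } gives 1/16
v(BRRRRB) = { 0,1/16 | 1/8,1/4,1/2,1 } gives 3/32
v(BRRRRBR) = { 0,1/16 | 3/32,1/8,1/4,1/2,1 } gives 5/64
v(BRRRRBRB) = { 0,1/16,5/64 | 3/32,1/8,1/4,1/2,1 } gives 11/128
v(BRRRRBRBR) = { 0,1/16,5/64 | 11/128,3/32,1/8,1/4,1/2,1 } gives 21/256
v(BRRRRBRBRR) = { 0,1/16,5/64 | 21/256,11/128,3/32,1/8,1/4,1/2,1 } gives 41/512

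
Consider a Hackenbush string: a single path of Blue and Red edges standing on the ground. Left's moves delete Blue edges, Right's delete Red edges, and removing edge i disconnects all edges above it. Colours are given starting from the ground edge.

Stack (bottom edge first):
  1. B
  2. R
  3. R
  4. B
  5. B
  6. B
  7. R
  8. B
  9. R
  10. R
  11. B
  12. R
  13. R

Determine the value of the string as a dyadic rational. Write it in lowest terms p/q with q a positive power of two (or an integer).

1 of 13 · B · max L 0 · min R +∞ — 1
2 of 13 · BR · max L 0 · min R 1 — 1/2
3 of 13 · BRR · max L 0 · min R 1/2 — 1/4
4 of 13 · BRRB · max L 1/4 · min R 1/2 — 3/8
5 of 13 · BRRBB · max L 3/8 · min R 1/2 — 7/16
6 of 13 · BRRBBB · max L 7/16 · min R 1/2 — 15/32
7 of 13 · BRRBBBR · max L 7/16 · min R 15/32 — 29/64
8 of 13 · BRRBBBRB · max L 29/64 · min R 15/32 — 59/128
9 of 13 · BRRBBBRBR · max L 29/64 · min R 59/128 — 117/256
10 of 13 · BRRBBBRBRR · max L 29/64 · min R 117/256 — 233/512
11 of 13 · BRRBBBRBRRB · max L 233/512 · min R 117/256 — 467/1024
12 of 13 · BRRBBBRBRRBR · max L 233/512 · min R 467/1024 — 933/2048
13 of 13 · BRRBBBRBRRBRR · max L 233/512 · min R 933/2048 — 1865/4096

1865/4096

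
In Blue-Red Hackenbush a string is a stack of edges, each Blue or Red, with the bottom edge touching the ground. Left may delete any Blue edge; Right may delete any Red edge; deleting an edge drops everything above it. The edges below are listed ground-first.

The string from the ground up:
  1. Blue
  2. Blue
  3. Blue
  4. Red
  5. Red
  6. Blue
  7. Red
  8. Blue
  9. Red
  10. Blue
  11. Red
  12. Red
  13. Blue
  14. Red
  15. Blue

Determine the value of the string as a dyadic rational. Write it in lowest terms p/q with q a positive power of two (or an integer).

9547/4096

Build value(s[:k]) for k = 1..15, string s = Blue Blue Blue Red Red Blue Red Blue Red Blue Red Red Blue Red Blue.
edge 1 of 15 (Blue): { 0 | ∅ } = 1
edge 2 of 15 (Blue): { 0 1 | ∅ } = 2
edge 3 of 15 (Blue): { 0 1 2 | ∅ } = 3
edge 4 of 15 (Red): { 0 1 2 | 3 } = 5/2
edge 5 of 15 (Red): { 0 1 2 | 5/2 3 } = 9/4
edge 6 of 15 (Blue): { 0 1 2 9/4 | 5/2 3 } = 19/8
edge 7 of 15 (Red): { 0 1 2 9/4 | 19/8 5/2 3 } = 37/16
edge 8 of 15 (Blue): { 0 1 2 9/4 37/16 | 19/8 5/2 3 } = 75/32
edge 9 of 15 (Red): { 0 1 2 9/4 37/16 | 75/32 19/8 5/2 3 } = 149/64
edge 10 of 15 (Blue): { 0 1 2 9/4 37/16 149/64 | 75/32 19/8 5/2 3 } = 299/128
edge 11 of 15 (Red): { 0 1 2 9/4 37/16 149/64 | 299/128 75/32 19/8 5/2 3 } = 597/256
edge 12 of 15 (Red): { 0 1 2 9/4 37/16 149/64 | 597/256 299/128 75/32 19/8 5/2 3 } = 1193/512
edge 13 of 15 (Blue): { 0 1 2 9/4 37/16 149/64 1193/512 | 597/256 299/128 75/32 19/8 5/2 3 } = 2387/1024
edge 14 of 15 (Red): { 0 1 2 9/4 37/16 149/64 1193/512 | 2387/1024 597/256 299/128 75/32 19/8 5/2 3 } = 4773/2048
edge 15 of 15 (Blue): { 0 1 2 9/4 37/16 149/64 1193/512 4773/2048 | 2387/1024 597/256 299/128 75/32 19/8 5/2 3 } = 9547/4096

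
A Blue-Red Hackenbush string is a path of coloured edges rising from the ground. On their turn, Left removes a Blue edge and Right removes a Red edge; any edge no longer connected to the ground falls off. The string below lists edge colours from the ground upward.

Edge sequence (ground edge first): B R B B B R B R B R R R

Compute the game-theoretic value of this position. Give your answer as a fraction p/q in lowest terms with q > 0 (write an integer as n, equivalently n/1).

Recurse on prefixes of the 12-edge string B R B B B R B R B R R R:
edge 1 of 12 (B): { 0 | ∅ } => 1
edge 2 of 12 (R): { 0 | 1 } => 1/2
edge 3 of 12 (B): { 0, 1/2 | 1 } => 3/4
edge 4 of 12 (B): { 0, 1/2, 3/4 | 1 } => 7/8
edge 5 of 12 (B): { 0, 1/2, 3/4, 7/8 | 1 } => 15/16
edge 6 of 12 (R): { 0, 1/2, 3/4, 7/8 | 15/16, 1 } => 29/32
edge 7 of 12 (B): { 0, 1/2, 3/4, 7/8, 29/32 | 15/16, 1 } => 59/64
edge 8 of 12 (R): { 0, 1/2, 3/4, 7/8, 29/32 | 59/64, 15/16, 1 } => 117/128
edge 9 of 12 (B): { 0, 1/2, 3/4, 7/8, 29/32, 117/128 | 59/64, 15/16, 1 } => 235/256
edge 10 of 12 (R): { 0, 1/2, 3/4, 7/8, 29/32, 117/128 | 235/256, 59/64, 15/16, 1 } => 469/512
edge 11 of 12 (R): { 0, 1/2, 3/4, 7/8, 29/32, 117/128 | 469/512, 235/256, 59/64, 15/16, 1 } => 937/1024
edge 12 of 12 (R): { 0, 1/2, 3/4, 7/8, 29/32, 117/128 | 937/1024, 469/512, 235/256, 59/64, 15/16, 1 } => 1873/2048

1873/2048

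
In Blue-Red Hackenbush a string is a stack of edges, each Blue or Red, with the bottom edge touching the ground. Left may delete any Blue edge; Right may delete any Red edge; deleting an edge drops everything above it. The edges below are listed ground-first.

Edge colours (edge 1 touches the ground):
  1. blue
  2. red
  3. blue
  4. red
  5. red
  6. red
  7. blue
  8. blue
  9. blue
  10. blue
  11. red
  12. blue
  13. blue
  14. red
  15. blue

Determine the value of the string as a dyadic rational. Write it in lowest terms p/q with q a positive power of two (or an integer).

9179/16384

Build G(s[:k]) for k = 1..15, string s = blue red blue red red red blue blue blue blue red blue blue red blue.
step 1: add blue to get b; options L={ 0 } R={ · } — 1
step 2: add red to get br; options L={ 0 } R={ 1 } — 1/2
step 3: add blue to get brb; options L={ 0; 1/2 } R={ 1 } — 3/4
step 4: add red to get brbr; options L={ 0; 1/2 } R={ 3/4; 1 } — 5/8
step 5: add red to get brbrr; options L={ 0; 1/2 } R={ 5/8; 3/4; 1 } — 9/16
step 6: add red to get brbrrr; options L={ 0; 1/2 } R={ 9/16; 5/8; 3/4; 1 } — 17/32
step 7: add blue to get brbrrrb; options L={ 0; 1/2; 17/32 } R={ 9/16; 5/8; 3/4; 1 } — 35/64
step 8: add blue to get brbrrrbb; options L={ 0; 1/2; 17/32; 35/64 } R={ 9/16; 5/8; 3/4; 1 } — 71/128
step 9: add blue to get brbrrrbbb; options L={ 0; 1/2; 17/32; 35/64; 71/128 } R={ 9/16; 5/8; 3/4; 1 } — 143/256
step 10: add blue to get brbrrrbbbb; options L={ 0; 1/2; 17/32; 35/64; 71/128; 143/256 } R={ 9/16; 5/8; 3/4; 1 } — 287/512
step 11: add red to get brbrrrbbbbr; options L={ 0; 1/2; 17/32; 35/64; 71/128; 143/256 } R={ 287/512; 9/16; 5/8; 3/4; 1 } — 573/1024
step 12: add blue to get brbrrrbbbbrb; options L={ 0; 1/2; 17/32; 35/64; 71/128; 143/256; 573/1024 } R={ 287/512; 9/16; 5/8; 3/4; 1 } — 1147/2048
step 13: add blue to get brbrrrbbbbrbb; options L={ 0; 1/2; 17/32; 35/64; 71/128; 143/256; 573/1024; 1147/2048 } R={ 287/512; 9/16; 5/8; 3/4; 1 } — 2295/4096
step 14: add red to get brbrrrbbbbrbbr; options L={ 0; 1/2; 17/32; 35/64; 71/128; 143/256; 573/1024; 1147/2048 } R={ 2295/4096; 287/512; 9/16; 5/8; 3/4; 1 } — 4589/8192
step 15: add blue to get brbrrrbbbbrbbrb; options L={ 0; 1/2; 17/32; 35/64; 71/128; 143/256; 573/1024; 1147/2048; 4589/8192 } R={ 2295/4096; 287/512; 9/16; 5/8; 3/4; 1 } — 9179/16384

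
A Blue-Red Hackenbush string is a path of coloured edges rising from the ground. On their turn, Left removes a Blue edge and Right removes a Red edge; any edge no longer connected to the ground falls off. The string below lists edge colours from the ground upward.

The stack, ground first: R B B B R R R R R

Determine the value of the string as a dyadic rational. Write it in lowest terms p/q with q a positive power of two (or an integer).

-63/256

Build g(s[:k]) for k = 1..9, string s = R B B B R R R R R.
1 of 9 · R · max L −∞ · min R 0 = -1
2 of 9 · RB · max L -1 · min R 0 = -1/2
3 of 9 · RBB · max L -1/2 · min R 0 = -1/4
4 of 9 · RBBB · max L -1/4 · min R 0 = -1/8
5 of 9 · RBBBR · max L -1/4 · min R -1/8 = -3/16
6 of 9 · RBBBRR · max L -1/4 · min R -3/16 = -7/32
7 of 9 · RBBBRRR · max L -1/4 · min R -7/32 = -15/64
8 of 9 · RBBBRRRR · max L -1/4 · min R -15/64 = -31/128
9 of 9 · RBBBRRRRR · max L -1/4 · min R -31/128 = -63/256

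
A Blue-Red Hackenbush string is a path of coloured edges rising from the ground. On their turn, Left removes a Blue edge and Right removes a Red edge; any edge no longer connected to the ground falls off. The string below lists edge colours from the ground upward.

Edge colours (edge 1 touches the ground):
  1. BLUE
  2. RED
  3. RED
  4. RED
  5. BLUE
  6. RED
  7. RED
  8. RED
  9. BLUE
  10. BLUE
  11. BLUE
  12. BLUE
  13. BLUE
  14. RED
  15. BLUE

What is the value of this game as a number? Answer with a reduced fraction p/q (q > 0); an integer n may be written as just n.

2299/16384

Recurse on prefixes of the 15-edge string BLUE RED RED RED BLUE RED RED RED BLUE BLUE BLUE BLUE BLUE RED BLUE:
B: Left { 0 }, Right { · } — simplest 1
BR: Left { 0 }, Right { 1 } — simplest 1/2
BRR: Left { 0 }, Right { 1/2, 1 } — simplest 1/4
BRRR: Left { 0 }, Right { 1/4, 1/2, 1 } — simplest 1/8
BRRRB: Left { 0, 1/8 }, Right { 1/4, 1/2, 1 } — simplest 3/16
BRRRBR: Left { 0, 1/8 }, Right { 3/16, 1/4, 1/2, 1 } — simplest 5/32
BRRRBRR: Left { 0, 1/8 }, Right { 5/32, 3/16, 1/4, 1/2, 1 } — simplest 9/64
BRRRBRRR: Left { 0, 1/8 }, Right { 9/64, 5/32, 3/16, 1/4, 1/2, 1 } — simplest 17/128
BRRRBRRRB: Left { 0, 1/8, 17/128 }, Right { 9/64, 5/32, 3/16, 1/4, 1/2, 1 } — simplest 35/256
BRRRBRRRBB: Left { 0, 1/8, 17/128, 35/256 }, Right { 9/64, 5/32, 3/16, 1/4, 1/2, 1 } — simplest 71/512
BRRRBRRRBBB: Left { 0, 1/8, 17/128, 35/256, 71/512 }, Right { 9/64, 5/32, 3/16, 1/4, 1/2, 1 } — simplest 143/1024
BRRRBRRRBBBB: Left { 0, 1/8, 17/128, 35/256, 71/512, 143/1024 }, Right { 9/64, 5/32, 3/16, 1/4, 1/2, 1 } — simplest 287/2048
BRRRBRRRBBBBB: Left { 0, 1/8, 17/128, 35/256, 71/512, 143/1024, 287/2048 }, Right { 9/64, 5/32, 3/16, 1/4, 1/2, 1 } — simplest 575/4096
BRRRBRRRBBBBBR: Left { 0, 1/8, 17/128, 35/256, 71/512, 143/1024, 287/2048 }, Right { 575/4096, 9/64, 5/32, 3/16, 1/4, 1/2, 1 } — simplest 1149/8192
BRRRBRRRBBBBBRB: Left { 0, 1/8, 17/128, 35/256, 71/512, 143/1024, 287/2048, 1149/8192 }, Right { 575/4096, 9/64, 5/32, 3/16, 1/4, 1/2, 1 } — simplest 2299/16384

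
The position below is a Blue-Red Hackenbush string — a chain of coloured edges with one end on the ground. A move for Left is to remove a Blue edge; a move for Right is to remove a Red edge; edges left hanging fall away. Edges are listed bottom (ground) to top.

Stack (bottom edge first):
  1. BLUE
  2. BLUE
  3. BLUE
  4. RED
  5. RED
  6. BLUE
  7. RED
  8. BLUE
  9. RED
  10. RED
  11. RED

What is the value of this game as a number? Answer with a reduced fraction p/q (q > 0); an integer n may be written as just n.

593/256

Build G(s[:k]) for k = 1..11, string s = BLUE BLUE BLUE RED RED BLUE RED BLUE RED RED RED.
edge 1 of 11 (BLUE): { 0 | none } ⇒ 1
edge 2 of 11 (BLUE): { 0, 1 | none } ⇒ 2
edge 3 of 11 (BLUE): { 0, 1, 2 | none } ⇒ 3
edge 4 of 11 (RED): { 0, 1, 2 | 3 } ⇒ 5/2
edge 5 of 11 (RED): { 0, 1, 2 | 5/2, 3 } ⇒ 9/4
edge 6 of 11 (BLUE): { 0, 1, 2, 9/4 | 5/2, 3 } ⇒ 19/8
edge 7 of 11 (RED): { 0, 1, 2, 9/4 | 19/8, 5/2, 3 } ⇒ 37/16
edge 8 of 11 (BLUE): { 0, 1, 2, 9/4, 37/16 | 19/8, 5/2, 3 } ⇒ 75/32
edge 9 of 11 (RED): { 0, 1, 2, 9/4, 37/16 | 75/32, 19/8, 5/2, 3 } ⇒ 149/64
edge 10 of 11 (RED): { 0, 1, 2, 9/4, 37/16 | 149/64, 75/32, 19/8, 5/2, 3 } ⇒ 297/128
edge 11 of 11 (RED): { 0, 1, 2, 9/4, 37/16 | 297/128, 149/64, 75/32, 19/8, 5/2, 3 } ⇒ 593/256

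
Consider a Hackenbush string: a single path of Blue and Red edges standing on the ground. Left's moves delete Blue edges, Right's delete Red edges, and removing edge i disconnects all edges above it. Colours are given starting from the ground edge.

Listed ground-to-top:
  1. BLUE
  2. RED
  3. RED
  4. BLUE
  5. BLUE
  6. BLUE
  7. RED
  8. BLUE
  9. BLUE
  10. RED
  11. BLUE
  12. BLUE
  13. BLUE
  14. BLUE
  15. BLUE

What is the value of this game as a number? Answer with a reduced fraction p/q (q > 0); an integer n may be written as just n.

7615/16384

edge 1 of 15 (BLUE): { 0 | ∅ } => 1
edge 2 of 15 (RED): { 0 | 1 } => 1/2
edge 3 of 15 (RED): { 0 | 1/2 1 } => 1/4
edge 4 of 15 (BLUE): { 0 1/4 | 1/2 1 } => 3/8
edge 5 of 15 (BLUE): { 0 1/4 3/8 | 1/2 1 } => 7/16
edge 6 of 15 (BLUE): { 0 1/4 3/8 7/16 | 1/2 1 } => 15/32
edge 7 of 15 (RED): { 0 1/4 3/8 7/16 | 15/32 1/2 1 } => 29/64
edge 8 of 15 (BLUE): { 0 1/4 3/8 7/16 29/64 | 15/32 1/2 1 } => 59/128
edge 9 of 15 (BLUE): { 0 1/4 3/8 7/16 29/64 59/128 | 15/32 1/2 1 } => 119/256
edge 10 of 15 (RED): { 0 1/4 3/8 7/16 29/64 59/128 | 119/256 15/32 1/2 1 } => 237/512
edge 11 of 15 (BLUE): { 0 1/4 3/8 7/16 29/64 59/128 237/512 | 119/256 15/32 1/2 1 } => 475/1024
edge 12 of 15 (BLUE): { 0 1/4 3/8 7/16 29/64 59/128 237/512 475/1024 | 119/256 15/32 1/2 1 } => 951/2048
edge 13 of 15 (BLUE): { 0 1/4 3/8 7/16 29/64 59/128 237/512 475/1024 951/2048 | 119/256 15/32 1/2 1 } => 1903/4096
edge 14 of 15 (BLUE): { 0 1/4 3/8 7/16 29/64 59/128 237/512 475/1024 951/2048 1903/4096 | 119/256 15/32 1/2 1 } => 3807/8192
edge 15 of 15 (BLUE): { 0 1/4 3/8 7/16 29/64 59/128 237/512 475/1024 951/2048 1903/4096 3807/8192 | 119/256 15/32 1/2 1 } => 7615/16384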